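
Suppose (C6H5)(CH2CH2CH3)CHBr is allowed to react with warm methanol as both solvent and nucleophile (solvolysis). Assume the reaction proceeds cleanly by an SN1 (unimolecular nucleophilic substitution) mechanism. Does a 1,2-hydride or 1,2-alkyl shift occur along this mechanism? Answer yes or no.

no

The first-formed carbocation is secondary.
No single 1,2-shift to an adjacent carbon would produce a more-substituted cation than the one already present, so no rearrangement occurs.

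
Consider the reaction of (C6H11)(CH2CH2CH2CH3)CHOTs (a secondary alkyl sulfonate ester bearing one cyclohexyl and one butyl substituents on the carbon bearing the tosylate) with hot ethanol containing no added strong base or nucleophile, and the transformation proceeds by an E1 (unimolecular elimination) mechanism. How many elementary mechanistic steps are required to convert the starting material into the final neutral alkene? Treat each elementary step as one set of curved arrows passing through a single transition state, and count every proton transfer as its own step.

Step 1: The C–O bond breaks with both electrons going to the tosylate; TsO⁻ leaves and a secondary carbocation remains.
Step 2: A 1,2-hydride shift from the adjacent cyclohexyl carbon moves the positive charge from the secondary centre to an adjacent carbon, generating a more stable tertiary carbocation.
Step 3: A weak base (an ethanol molecule from the solvent) removes a proton from a carbon adjacent to the cationic centre; the electrons of that C–H bond become the new π(C=C) bond, giving the alkene.
Total: 3 elementary steps.

3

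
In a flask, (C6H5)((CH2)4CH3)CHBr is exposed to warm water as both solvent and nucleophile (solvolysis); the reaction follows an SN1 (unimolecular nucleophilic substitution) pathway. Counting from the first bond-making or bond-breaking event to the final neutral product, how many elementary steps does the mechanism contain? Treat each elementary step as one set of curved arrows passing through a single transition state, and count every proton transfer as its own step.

3

Step 1: Rate-determining heterolysis of the C–Br bond gives Br⁻ and a secondary carbocation.
(No 1,2-shift: no single shift to an adjacent carbon would give a more stable cation.)
Step 2: A lone pair on the oxygen of H2O attacks the carbocation, forming a new C–O σ-bond and an oxonium ion.
Step 3: A second solvent molecule removes the proton on oxygen, giving the neutral alcohol product.
Total: 3 elementary steps.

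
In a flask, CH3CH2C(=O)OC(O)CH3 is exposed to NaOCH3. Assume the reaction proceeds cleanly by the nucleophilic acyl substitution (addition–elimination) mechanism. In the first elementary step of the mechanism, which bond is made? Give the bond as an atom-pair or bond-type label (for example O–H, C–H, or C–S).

Step 1: A lone pair on the O of CH3O⁻ attacks the electrophilic acyl carbon; the π(C=O) electrons move onto oxygen, giving a tetrahedral intermediate.
The bond formed in this step is the C–O bond.

C–O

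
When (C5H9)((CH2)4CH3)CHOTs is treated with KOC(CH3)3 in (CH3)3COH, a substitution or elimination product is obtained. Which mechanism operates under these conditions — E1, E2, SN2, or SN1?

E2

Conditions: a strong/bulky base with a secondary substrate bearing a β-hydrogen.
These conditions are the textbook signature of the E2 pathway.
A strong (often hindered) base removes a β-H in concert with loss of the leaving group — bimolecular elimination.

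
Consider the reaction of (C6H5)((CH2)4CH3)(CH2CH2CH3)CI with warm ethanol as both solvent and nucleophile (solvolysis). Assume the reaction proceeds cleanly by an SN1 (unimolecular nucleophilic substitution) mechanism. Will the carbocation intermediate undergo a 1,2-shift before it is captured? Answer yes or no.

The first-formed carbocation is tertiary.
No single 1,2-shift to an adjacent carbon would produce a more-substituted cation than the one already present, so no rearrangement occurs.

no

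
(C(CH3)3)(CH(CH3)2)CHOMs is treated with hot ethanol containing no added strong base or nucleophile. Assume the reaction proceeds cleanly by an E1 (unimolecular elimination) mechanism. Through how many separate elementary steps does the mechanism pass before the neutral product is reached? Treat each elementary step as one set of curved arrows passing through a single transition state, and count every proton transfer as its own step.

Step 1: Unassisted departure of MsO⁻ (taking the C–O bonding pair) generates a secondary carbocation.
Step 2: A hydride (H with its bonding pair) migrates from the adjacent isopropyl carbon to the cationic centre — a 1,2-hydride shift — upgrading the secondary cation to a tertiary one.
Step 3: A weak base (an ethanol molecule from the solvent) removes a proton from a carbon adjacent to the cationic centre; the electrons of that C–H bond become the new π(C=C) bond, giving the alkene.
Total: 3 elementary steps.

3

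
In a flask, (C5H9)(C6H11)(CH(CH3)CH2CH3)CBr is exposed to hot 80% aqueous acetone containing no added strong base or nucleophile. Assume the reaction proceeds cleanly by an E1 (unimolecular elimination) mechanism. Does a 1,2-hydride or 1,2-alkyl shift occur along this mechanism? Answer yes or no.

no

The first-formed carbocation is tertiary.
No single 1,2-shift to an adjacent carbon would produce a more-substituted cation than the one already present, so no rearrangement occurs.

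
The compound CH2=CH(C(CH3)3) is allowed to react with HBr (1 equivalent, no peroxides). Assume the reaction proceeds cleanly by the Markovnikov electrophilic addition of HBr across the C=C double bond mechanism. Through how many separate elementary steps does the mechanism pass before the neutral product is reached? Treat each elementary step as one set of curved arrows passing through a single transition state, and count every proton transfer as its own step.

3

Step 1: Electrophilic addition begins with the π(C=C) electrons forming a bond to the proton of HBr. Following Markovnikov's rule, the resulting cation is secondary. The H–Br bond breaks heterolytically, releasing Br⁻.
Step 2: A 1,2-methyl shift from the adjacent tert-butyl carbon moves the positive charge from the secondary centre to an adjacent carbon, generating a more stable tertiary carbocation.
Step 3: The Br⁻ anion donates a lone pair to the carbocation, forming the new C–Br σ-bond and giving the neutral alkyl halide.
Total: 3 elementary steps.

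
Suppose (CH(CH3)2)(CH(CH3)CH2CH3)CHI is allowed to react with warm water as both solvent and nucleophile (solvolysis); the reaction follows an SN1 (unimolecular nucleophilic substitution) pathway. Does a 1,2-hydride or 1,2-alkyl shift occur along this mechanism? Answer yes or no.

yes

The first-formed carbocation is secondary.
The adjacent isopropyl carbon already bears 2 other carbon substituents and has a hydrogen to migrate; after a 1,2-hydride shift from that carbon the positive charge sits on a tertiary centre.
Tertiary is more stable than secondary, so the shift occurs.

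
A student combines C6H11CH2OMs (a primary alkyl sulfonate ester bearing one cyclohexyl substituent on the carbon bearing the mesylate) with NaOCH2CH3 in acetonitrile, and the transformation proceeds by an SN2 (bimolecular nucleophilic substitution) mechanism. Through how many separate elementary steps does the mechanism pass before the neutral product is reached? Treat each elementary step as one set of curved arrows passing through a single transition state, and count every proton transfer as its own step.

Step 1: CH3CH2O⁻ attacks the back face of the α-carbon while MsO⁻ departs with the C–O bonding pair — a single concerted displacement through a pentacoordinate transition state.
Total: 1 elementary step.

1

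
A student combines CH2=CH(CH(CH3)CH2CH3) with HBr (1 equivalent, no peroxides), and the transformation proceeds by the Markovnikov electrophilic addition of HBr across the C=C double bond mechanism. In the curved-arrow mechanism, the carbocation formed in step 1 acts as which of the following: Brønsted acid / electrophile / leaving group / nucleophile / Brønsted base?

Step 3: Br⁻ captures the cation: a lone pair on Br⁻ fills the empty p orbital, producing the alkyl halide product.
The carbocation formed in step 1 accepts an electron pair into an empty or π* orbital — it is the electrophile.

electrophile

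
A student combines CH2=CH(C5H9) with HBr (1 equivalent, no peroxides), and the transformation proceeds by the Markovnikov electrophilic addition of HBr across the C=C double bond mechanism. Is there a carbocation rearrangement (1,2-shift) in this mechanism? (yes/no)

The first-formed carbocation is secondary.
The adjacent cyclopentyl carbon already bears 2 other carbon substituents and has a hydrogen to migrate; after a 1,2-hydride shift from that carbon the positive charge sits on a tertiary centre.
Tertiary is more stable than secondary, so the shift occurs.

yes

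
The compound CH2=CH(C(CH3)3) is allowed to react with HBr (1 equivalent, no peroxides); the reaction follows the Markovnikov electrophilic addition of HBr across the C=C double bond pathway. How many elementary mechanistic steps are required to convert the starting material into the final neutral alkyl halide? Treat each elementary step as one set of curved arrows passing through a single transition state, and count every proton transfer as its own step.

3

Step 1: Protonation of the alkene by HBr: the π bond acts as the nucleophile and picks up H⁺, giving the more stable (Markovnikov) secondary carbocation. The H–Br bond breaks heterolytically, releasing Br⁻.
Step 2: Carbocation rearrangement: a 1,2-methyl shift from the adjacent tert-butyl carbon converts the initially-formed secondary cation into the more stable tertiary cation.
Step 3: The Br⁻ anion donates a lone pair to the carbocation, forming the new C–Br σ-bond and giving the neutral alkyl halide.
Total: 3 elementary steps.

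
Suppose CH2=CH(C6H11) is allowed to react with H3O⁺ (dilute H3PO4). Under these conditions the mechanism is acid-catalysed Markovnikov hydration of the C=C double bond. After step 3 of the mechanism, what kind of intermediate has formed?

oxonium ion

Step 1: Electrophilic addition begins with the π(C=C) electrons forming a bond to the proton of H3O⁺. Following Markovnikov's rule, the resulting cation is secondary. H2O is released.
Step 2: Carbocation rearrangement: a 1,2-hydride shift from the adjacent cyclohexyl carbon converts the initially-formed secondary cation into the more stable tertiary cation.
Step 3: Water acts as the nucleophile: an oxygen lone pair bonds to the cationic carbon, giving an oxonium-ion intermediate.
After step 3 the species present is an oxonium ion.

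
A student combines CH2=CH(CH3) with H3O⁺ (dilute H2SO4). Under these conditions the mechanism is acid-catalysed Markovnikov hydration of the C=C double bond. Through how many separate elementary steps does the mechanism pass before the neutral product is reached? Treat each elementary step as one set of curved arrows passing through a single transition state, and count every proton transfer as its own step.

Step 1: The π electrons of the C=C bond attack a proton of H3O⁺; Markovnikov addition places the new C–H on the less-substituted alkene carbon, so the positive charge ends up on the more-substituted carbon — a secondary carbocation. H2O is released.
(No 1,2-shift: no single shift to an adjacent carbon would give a more stable cation.)
Step 2: Nucleophilic capture of the cation by H2O produces the protonated alcohol (an oxonium ion).
Step 3: H2O removes a proton from the oxonium oxygen, regenerating H3O⁺ and giving the neutral alcohol.
Total: 3 elementary steps.

3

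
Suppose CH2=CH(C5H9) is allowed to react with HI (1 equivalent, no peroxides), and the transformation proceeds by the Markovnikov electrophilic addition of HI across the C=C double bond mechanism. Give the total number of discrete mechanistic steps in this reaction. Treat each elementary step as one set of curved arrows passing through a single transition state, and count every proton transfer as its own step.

3

Step 1: Protonation of the alkene by HI: the π bond acts as the nucleophile and picks up H⁺, giving the more stable (Markovnikov) secondary carbocation. The H–I bond breaks heterolytically, releasing I⁻.
Step 2: A 1,2-hydride shift from the adjacent cyclopentyl carbon moves the positive charge from the secondary centre to an adjacent carbon, generating a more stable tertiary carbocation.
Step 3: The I⁻ anion donates a lone pair to the carbocation, forming the new C–I σ-bond and giving the neutral alkyl halide.
Total: 3 elementary steps.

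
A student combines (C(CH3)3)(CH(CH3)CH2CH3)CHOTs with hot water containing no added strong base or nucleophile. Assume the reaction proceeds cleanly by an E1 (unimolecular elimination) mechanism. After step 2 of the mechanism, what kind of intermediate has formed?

tertiary carbocation

Step 1: The C–O bond breaks with both electrons going to the tosylate; TsO⁻ leaves and a secondary carbocation remains.
Step 2: A 1,2-hydride shift from the adjacent sec-butyl carbon moves the positive charge from the secondary centre to an adjacent carbon, generating a more stable tertiary carbocation.
After step 2 the species present is a tertiary carbocation.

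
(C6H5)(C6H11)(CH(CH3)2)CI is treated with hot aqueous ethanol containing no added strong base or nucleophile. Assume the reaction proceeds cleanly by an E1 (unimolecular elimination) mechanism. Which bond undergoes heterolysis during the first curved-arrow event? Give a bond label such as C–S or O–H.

Step 1: The C–I bond breaks with both electrons going to the iodide; I⁻ leaves and a tertiary carbocation remains.
The bond broken in this step is the C–I bond.

C–I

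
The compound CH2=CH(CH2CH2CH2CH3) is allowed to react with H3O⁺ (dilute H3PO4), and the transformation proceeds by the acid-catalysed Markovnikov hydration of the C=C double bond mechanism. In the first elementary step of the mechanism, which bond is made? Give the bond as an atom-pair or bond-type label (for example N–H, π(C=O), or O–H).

C–H

Step 1: The π electrons of the C=C bond attack a proton of H3O⁺; Markovnikov addition places the new C–H on the less-substituted alkene carbon, so the positive charge ends up on the more-substituted carbon — a secondary carbocation. H2O is released.
The bond formed in this step is the C–H bond.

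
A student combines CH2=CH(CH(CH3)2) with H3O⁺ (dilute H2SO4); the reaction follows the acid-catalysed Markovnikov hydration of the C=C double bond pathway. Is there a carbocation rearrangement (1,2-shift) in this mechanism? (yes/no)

The first-formed carbocation is secondary.
The adjacent isopropyl carbon already bears 2 other carbon substituents and has a hydrogen to migrate; after a 1,2-hydride shift from that carbon the positive charge sits on a tertiary centre.
Tertiary is more stable than secondary, so the shift occurs.

yes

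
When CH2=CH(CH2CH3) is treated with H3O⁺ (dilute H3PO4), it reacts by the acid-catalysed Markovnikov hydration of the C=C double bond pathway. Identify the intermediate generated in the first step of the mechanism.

Step 1: Protonation of the alkene by H3O⁺: the π bond acts as the nucleophile and picks up H⁺, giving the more stable (Markovnikov) secondary carbocation. H2O is released.
After step 1 the species present is a secondary carbocation.

secondary carbocation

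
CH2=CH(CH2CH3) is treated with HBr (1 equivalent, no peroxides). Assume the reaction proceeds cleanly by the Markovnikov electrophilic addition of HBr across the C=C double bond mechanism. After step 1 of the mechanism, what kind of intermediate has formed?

Step 1: Protonation of the alkene by HBr: the π bond acts as the nucleophile and picks up H⁺, giving the more stable (Markovnikov) secondary carbocation. The H–Br bond breaks heterolytically, releasing Br⁻.
After step 1 the species present is a secondary carbocation.

secondary carbocation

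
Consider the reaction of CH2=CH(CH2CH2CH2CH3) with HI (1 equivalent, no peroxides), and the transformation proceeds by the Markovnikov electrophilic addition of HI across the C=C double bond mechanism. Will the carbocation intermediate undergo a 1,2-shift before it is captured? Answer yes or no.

The first-formed carbocation is secondary.
No single 1,2-shift to an adjacent carbon would produce a more-substituted cation than the one already present, so no rearrangement occurs.

no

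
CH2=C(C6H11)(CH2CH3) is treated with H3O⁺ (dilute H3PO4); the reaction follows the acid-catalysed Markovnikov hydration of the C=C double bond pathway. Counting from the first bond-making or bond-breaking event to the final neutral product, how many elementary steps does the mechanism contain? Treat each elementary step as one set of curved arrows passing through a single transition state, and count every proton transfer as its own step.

Step 1: Protonation of the alkene by H3O⁺: the π bond acts as the nucleophile and picks up H⁺, giving the more stable (Markovnikov) tertiary carbocation. H2O is released.
(No 1,2-shift: no single shift to an adjacent carbon would give a more stable cation.)
Step 2: A lone pair on the oxygen of H2O attacks the carbocation, forming a C–O bond and an oxonium ion (a protonated alcohol).
Step 3: Proton transfer from the O–H of the oxonium ion to H2O completes the catalytic cycle and yields the alcohol.
Total: 3 elementary steps.

3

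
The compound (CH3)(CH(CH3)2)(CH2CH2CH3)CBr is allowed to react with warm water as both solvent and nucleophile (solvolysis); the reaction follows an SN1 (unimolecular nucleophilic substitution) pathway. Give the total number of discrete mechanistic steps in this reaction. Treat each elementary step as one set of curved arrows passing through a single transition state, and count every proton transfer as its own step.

Step 1: The C–Br bond breaks with both electrons going to the bromide; Br⁻ leaves and a tertiary carbocation remains.
(No 1,2-shift: no single shift to an adjacent carbon would give a more stable cation.)
Step 2: H2O donates an oxygen lone pair into the empty p orbital of the cation, giving a protonated alcohol (an oxonium ion).
Step 3: Deprotonation of the oxonium oxygen by solvent water yields the neutral alcohol.
Total: 3 elementary steps.

3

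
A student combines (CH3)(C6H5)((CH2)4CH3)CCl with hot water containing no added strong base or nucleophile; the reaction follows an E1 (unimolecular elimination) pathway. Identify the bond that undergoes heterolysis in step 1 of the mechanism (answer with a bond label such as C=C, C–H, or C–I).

C–Cl

Step 1: Ionisation: the C–Cl σ-bond cleaves heterolytically; both bonding electrons depart with Cl⁻, leaving a tertiary carbocation at the α-carbon.
The bond broken in this step is the C–Cl bond.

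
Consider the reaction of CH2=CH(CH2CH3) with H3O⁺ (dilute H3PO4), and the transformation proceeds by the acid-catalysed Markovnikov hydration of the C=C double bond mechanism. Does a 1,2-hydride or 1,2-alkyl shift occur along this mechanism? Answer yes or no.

no

The first-formed carbocation is secondary.
No single 1,2-shift to an adjacent carbon would produce a more-substituted cation than the one already present, so no rearrangement occurs.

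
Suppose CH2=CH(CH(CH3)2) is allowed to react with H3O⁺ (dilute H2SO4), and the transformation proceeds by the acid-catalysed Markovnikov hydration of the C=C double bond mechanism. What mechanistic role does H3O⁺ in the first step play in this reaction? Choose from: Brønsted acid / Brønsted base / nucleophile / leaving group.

Step 1: The π electrons of the C=C bond attack a proton of H3O⁺; Markovnikov addition places the new C–H on the less-substituted alkene carbon, so the positive charge ends up on the more-substituted carbon — a secondary carbocation. H2O is released.
H3O⁺ in the first step donates a proton in a proton-transfer step — a Brønsted acid.

Brønsted acid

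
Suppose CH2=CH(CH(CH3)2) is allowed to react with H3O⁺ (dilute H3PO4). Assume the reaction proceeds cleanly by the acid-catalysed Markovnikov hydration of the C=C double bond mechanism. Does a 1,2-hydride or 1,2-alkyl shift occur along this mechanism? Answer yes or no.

yes

The first-formed carbocation is secondary.
The adjacent isopropyl carbon already bears 2 other carbon substituents and has a hydrogen to migrate; after a 1,2-hydride shift from that carbon the positive charge sits on a tertiary centre.
Tertiary is more stable than secondary, so the shift occurs.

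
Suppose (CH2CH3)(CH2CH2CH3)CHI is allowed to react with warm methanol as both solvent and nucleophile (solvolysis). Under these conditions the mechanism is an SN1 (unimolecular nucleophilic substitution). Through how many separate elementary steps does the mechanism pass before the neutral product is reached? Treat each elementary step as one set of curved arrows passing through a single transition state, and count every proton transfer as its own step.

3

Step 1: Rate-determining heterolysis of the C–I bond gives I⁻ and a secondary carbocation.
(No 1,2-shift: no single shift to an adjacent carbon would give a more stable cation.)
Step 2: Nucleophilic capture: the oxygen of CH3OH bonds to the cationic carbon, producing an oxonium-ion intermediate.
Step 3: A second solvent molecule removes the proton on oxygen, giving the neutral ether product.
Total: 3 elementary steps.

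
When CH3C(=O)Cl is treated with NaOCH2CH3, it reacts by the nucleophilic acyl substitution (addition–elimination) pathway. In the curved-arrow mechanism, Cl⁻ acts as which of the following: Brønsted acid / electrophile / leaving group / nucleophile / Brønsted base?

leaving group

Step 2: An oxygen lone pair re-forms the C=O π bond as the C–Cl σ-bond breaks; Cl⁻ is expelled.
Cl⁻ departs with both electrons of the breaking σ-bond — that is the definition of a leaving group.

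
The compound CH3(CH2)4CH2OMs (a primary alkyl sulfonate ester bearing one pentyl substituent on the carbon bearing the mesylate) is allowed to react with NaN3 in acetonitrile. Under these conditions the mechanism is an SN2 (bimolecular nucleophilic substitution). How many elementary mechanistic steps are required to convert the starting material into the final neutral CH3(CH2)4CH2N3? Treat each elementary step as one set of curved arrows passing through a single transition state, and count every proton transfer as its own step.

1

Step 1: The azide nucleophile donates a lone pair from N to the α-carbon in a backside attack; simultaneously the C–O σ-bond breaks and both of its electrons leave with MsO⁻. One concerted step with inversion of configuration.
Total: 1 elementary step.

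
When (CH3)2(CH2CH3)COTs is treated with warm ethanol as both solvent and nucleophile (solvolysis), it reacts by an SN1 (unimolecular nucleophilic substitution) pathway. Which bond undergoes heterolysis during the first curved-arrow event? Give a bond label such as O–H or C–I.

Step 1: The C–O bond breaks with both electrons going to the tosylate; TsO⁻ leaves and a tertiary carbocation remains.
The bond broken in this step is the C–O bond.

C–O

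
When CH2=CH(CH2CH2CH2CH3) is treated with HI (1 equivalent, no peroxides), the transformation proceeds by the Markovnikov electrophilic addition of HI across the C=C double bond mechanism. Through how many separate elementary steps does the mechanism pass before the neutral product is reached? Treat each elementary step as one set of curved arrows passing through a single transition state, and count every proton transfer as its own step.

2

Step 1: Protonation of the alkene by HI: the π bond acts as the nucleophile and picks up H⁺, giving the more stable (Markovnikov) secondary carbocation. The H–I bond breaks heterolytically, releasing I⁻.
(No 1,2-shift: no single shift to an adjacent carbon would give a more stable cation.)
Step 2: Nucleophilic attack by I⁻ on the carbocation completes the addition, giving R–I.
Total: 2 elementary steps.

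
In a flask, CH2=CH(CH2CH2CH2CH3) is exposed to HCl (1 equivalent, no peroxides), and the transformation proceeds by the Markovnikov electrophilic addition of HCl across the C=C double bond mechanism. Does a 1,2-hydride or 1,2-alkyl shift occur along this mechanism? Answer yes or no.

no

The first-formed carbocation is secondary.
No single 1,2-shift to an adjacent carbon would produce a more-substituted cation than the one already present, so no rearrangement occurs.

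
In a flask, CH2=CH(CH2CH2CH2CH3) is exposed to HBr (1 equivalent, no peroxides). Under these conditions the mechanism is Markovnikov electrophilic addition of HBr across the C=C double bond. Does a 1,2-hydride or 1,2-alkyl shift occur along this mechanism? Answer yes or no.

no

The first-formed carbocation is secondary.
No single 1,2-shift to an adjacent carbon would produce a more-substituted cation than the one already present, so no rearrangement occurs.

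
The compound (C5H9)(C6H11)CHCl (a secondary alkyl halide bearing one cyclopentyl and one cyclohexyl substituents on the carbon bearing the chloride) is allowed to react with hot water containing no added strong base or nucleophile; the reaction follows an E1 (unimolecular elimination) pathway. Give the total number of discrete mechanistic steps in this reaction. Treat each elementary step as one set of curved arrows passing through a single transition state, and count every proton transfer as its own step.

3

Step 1: Ionisation: the C–Cl σ-bond cleaves heterolytically; both bonding electrons depart with Cl⁻, leaving a secondary carbocation at the α-carbon.
Step 2: A hydride (H with its bonding pair) migrates from the adjacent cyclopentyl carbon to the cationic centre — a 1,2-hydride shift — upgrading the secondary cation to a tertiary one.
Step 3: A weak base (a water molecule from the solvent) removes a proton from a carbon adjacent to the cationic centre; the electrons of that C–H bond become the new π(C=C) bond, giving the alkene.
Total: 3 elementary steps.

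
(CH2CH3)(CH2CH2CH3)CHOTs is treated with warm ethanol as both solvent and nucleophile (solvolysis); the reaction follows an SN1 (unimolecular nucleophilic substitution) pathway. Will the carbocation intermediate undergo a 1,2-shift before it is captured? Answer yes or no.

The first-formed carbocation is secondary.
No single 1,2-shift to an adjacent carbon would produce a more-substituted cation than the one already present, so no rearrangement occurs.

no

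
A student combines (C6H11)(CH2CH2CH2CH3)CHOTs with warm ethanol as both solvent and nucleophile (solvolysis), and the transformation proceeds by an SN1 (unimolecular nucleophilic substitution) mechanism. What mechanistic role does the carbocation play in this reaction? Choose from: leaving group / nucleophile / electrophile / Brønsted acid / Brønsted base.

Step 3: CH3CH2OH donates an oxygen lone pair into the empty p orbital of the cation, giving a protonated ether (an oxonium ion).
The carbocation accepts an electron pair into an empty or π* orbital — it is the electrophile.

electrophile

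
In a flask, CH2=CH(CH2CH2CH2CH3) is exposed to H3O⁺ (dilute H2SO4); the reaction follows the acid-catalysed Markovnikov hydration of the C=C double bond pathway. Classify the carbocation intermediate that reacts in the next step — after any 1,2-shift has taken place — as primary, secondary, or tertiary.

Step 1: Electrophilic addition begins with the π(C=C) electrons forming a bond to the proton of H3O⁺. Following Markovnikov's rule, the resulting cation is secondary. H2O is released.
No single 1,2-shift to an adjacent carbon would give a more-substituted cation, so no rearrangement occurs.

secondary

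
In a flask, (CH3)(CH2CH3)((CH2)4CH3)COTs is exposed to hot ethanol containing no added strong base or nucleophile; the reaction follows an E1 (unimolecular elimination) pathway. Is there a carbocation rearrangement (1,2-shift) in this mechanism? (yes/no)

The first-formed carbocation is tertiary.
No single 1,2-shift to an adjacent carbon would produce a more-substituted cation than the one already present, so no rearrangement occurs.

no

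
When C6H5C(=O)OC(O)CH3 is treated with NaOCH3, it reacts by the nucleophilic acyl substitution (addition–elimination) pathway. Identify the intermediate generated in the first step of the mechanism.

tetrahedral intermediate

Step 1: CH3O⁻ adds to the carbonyl carbon; the C=O π electrons shift onto oxygen and a tetrahedral alkoxide intermediate forms.
After step 1 the species present is a tetrahedral intermediate.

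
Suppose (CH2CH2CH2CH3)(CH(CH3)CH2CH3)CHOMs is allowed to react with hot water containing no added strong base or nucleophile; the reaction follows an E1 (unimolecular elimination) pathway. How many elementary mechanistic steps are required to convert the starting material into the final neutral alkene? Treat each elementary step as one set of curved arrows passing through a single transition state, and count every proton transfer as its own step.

3

Step 1: The C–O bond breaks with both electrons going to the mesylate; MsO⁻ leaves and a secondary carbocation remains.
Step 2: A hydride (H with its bonding pair) migrates from the adjacent sec-butyl carbon to the cationic centre — a 1,2-hydride shift — upgrading the secondary cation to a tertiary one.
Step 3: A weak base (a water molecule from the solvent) removes a proton from a carbon adjacent to the cationic centre; the electrons of that C–H bond become the new π(C=C) bond, giving the alkene.
Total: 3 elementary steps.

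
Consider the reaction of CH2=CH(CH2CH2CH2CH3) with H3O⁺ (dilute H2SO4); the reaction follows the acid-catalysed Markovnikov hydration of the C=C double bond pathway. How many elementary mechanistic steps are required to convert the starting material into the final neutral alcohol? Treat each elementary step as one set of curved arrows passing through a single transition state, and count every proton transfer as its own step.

3

Step 1: The π electrons of the C=C bond attack a proton of H3O⁺; Markovnikov addition places the new C–H on the less-substituted alkene carbon, so the positive charge ends up on the more-substituted carbon — a secondary carbocation. H2O is released.
(No 1,2-shift: no single shift to an adjacent carbon would give a more stable cation.)
Step 2: Water acts as the nucleophile: an oxygen lone pair bonds to the cationic carbon, giving an oxonium-ion intermediate.
Step 3: H2O removes a proton from the oxonium oxygen, regenerating H3O⁺ and giving the neutral alcohol.
Total: 3 elementary steps.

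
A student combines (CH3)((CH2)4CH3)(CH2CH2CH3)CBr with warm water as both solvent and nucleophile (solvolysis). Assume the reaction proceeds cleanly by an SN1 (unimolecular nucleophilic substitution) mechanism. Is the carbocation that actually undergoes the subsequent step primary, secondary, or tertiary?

tertiary

Step 1: The C–Br bond breaks with both electrons going to the bromide; Br⁻ leaves and a tertiary carbocation remains.
No single 1,2-shift to an adjacent carbon would give a more-substituted cation, so no rearrangement occurs.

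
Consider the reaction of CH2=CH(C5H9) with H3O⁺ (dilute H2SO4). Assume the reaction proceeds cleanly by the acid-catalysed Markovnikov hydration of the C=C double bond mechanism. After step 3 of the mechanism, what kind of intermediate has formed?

oxonium ion

Step 1: The π electrons of the C=C bond attack a proton of H3O⁺; Markovnikov addition places the new C–H on the less-substituted alkene carbon, so the positive charge ends up on the more-substituted carbon — a secondary carbocation. H2O is released.
Step 2: Carbocation rearrangement: a 1,2-hydride shift from the adjacent cyclopentyl carbon converts the initially-formed secondary cation into the more stable tertiary cation.
Step 3: Water acts as the nucleophile: an oxygen lone pair bonds to the cationic carbon, giving an oxonium-ion intermediate.
After step 3 the species present is an oxonium ion.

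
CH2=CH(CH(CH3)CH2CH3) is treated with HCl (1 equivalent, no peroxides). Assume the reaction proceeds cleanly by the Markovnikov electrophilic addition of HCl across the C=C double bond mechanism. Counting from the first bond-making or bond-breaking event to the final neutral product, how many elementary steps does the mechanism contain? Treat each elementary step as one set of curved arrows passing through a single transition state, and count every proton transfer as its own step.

3

Step 1: Electrophilic addition begins with the π(C=C) electrons forming a bond to the proton of HCl. Following Markovnikov's rule, the resulting cation is secondary. The H–Cl bond breaks heterolytically, releasing Cl⁻.
Step 2: A 1,2-hydride shift from the adjacent sec-butyl carbon moves the positive charge from the secondary centre to an adjacent carbon, generating a more stable tertiary carbocation.
Step 3: Nucleophilic attack by Cl⁻ on the carbocation completes the addition, giving R–Cl.
Total: 3 elementary steps.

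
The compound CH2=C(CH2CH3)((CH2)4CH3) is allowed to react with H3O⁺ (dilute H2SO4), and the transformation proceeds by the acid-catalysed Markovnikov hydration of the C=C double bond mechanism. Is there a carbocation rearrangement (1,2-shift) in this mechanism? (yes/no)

The first-formed carbocation is tertiary.
No single 1,2-shift to an adjacent carbon would produce a more-substituted cation than the one already present, so no rearrangement occurs.

no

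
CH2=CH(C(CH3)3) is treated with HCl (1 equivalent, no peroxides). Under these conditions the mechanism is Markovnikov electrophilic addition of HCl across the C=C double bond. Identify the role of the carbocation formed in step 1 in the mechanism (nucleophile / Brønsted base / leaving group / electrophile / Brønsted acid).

electrophile

Step 3: Cl⁻ captures the cation: a lone pair on Cl⁻ fills the empty p orbital, producing the alkyl halide product.
The carbocation formed in step 1 accepts an electron pair into an empty or π* orbital — it is the electrophile.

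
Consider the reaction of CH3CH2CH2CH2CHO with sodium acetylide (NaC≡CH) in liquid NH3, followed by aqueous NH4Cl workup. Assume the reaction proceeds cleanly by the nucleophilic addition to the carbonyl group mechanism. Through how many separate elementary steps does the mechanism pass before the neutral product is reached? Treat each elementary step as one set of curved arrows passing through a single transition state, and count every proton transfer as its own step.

2

Step 1: Nucleophilic addition: HC≡C⁻ adds to the carbonyl carbon, pushing the π(C=O) electron pair onto oxygen and giving a tetrahedral alkoxide.
Step 2: The alkoxide picks up a proton during aqueous NH4Cl workup to yield a propargyl alcohol.
Total: 2 elementary steps.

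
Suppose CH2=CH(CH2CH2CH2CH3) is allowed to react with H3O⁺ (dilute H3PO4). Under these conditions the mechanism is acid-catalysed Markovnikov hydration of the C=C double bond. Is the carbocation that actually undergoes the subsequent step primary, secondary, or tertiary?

Step 1: The π electrons of the C=C bond attack a proton of H3O⁺; Markovnikov addition places the new C–H on the less-substituted alkene carbon, so the positive charge ends up on the more-substituted carbon — a secondary carbocation. H2O is released.
No single 1,2-shift to an adjacent carbon would give a more-substituted cation, so no rearrangement occurs.

secondary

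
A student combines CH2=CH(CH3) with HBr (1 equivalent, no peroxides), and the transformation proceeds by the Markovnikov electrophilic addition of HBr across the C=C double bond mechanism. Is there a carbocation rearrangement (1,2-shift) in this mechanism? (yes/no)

no

The first-formed carbocation is secondary.
No single 1,2-shift to an adjacent carbon would produce a more-substituted cation than the one already present, so no rearrangement occurs.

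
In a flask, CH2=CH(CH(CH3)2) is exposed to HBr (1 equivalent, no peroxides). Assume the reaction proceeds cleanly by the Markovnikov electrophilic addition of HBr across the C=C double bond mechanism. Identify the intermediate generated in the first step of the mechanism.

secondary carbocation

Step 1: Protonation of the alkene by HBr: the π bond acts as the nucleophile and picks up H⁺, giving the more stable (Markovnikov) secondary carbocation. The H–Br bond breaks heterolytically, releasing Br⁻.
After step 1 the species present is a secondary carbocation.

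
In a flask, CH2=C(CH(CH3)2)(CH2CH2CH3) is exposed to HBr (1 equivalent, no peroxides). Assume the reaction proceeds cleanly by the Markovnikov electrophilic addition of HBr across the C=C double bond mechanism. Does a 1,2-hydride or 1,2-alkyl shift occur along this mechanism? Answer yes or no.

The first-formed carbocation is tertiary.
No single 1,2-shift to an adjacent carbon would produce a more-substituted cation than the one already present, so no rearrangement occurs.

no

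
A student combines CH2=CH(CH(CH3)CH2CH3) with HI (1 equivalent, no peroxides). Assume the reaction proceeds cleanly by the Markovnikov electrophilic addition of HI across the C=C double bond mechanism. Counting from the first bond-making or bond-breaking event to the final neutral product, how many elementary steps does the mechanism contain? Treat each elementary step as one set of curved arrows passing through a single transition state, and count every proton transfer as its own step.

Step 1: The π electrons of the C=C bond attack a proton of HI; Markovnikov addition places the new C–H on the less-substituted alkene carbon, so the positive charge ends up on the more-substituted carbon — a secondary carbocation. The H–I bond breaks heterolytically, releasing I⁻.
Step 2: A 1,2-hydride shift from the adjacent sec-butyl carbon moves the positive charge from the secondary centre to an adjacent carbon, generating a more stable tertiary carbocation.
Step 3: Nucleophilic attack by I⁻ on the carbocation completes the addition, giving R–I.
Total: 3 elementary steps.

3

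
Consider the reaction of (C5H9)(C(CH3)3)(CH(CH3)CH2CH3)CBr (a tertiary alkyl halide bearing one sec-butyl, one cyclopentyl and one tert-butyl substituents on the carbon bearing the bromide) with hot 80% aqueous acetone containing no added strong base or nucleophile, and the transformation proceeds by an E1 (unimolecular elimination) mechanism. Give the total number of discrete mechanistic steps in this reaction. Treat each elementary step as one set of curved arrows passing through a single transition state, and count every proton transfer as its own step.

2

Step 1: Rate-determining heterolysis of the C–Br bond gives Br⁻ and a tertiary carbocation.
(No 1,2-shift: no single shift to an adjacent carbon would give a more stable cation.)
Step 2: A water molecule (solvent) deprotonates a β-carbon; as the C–H bond breaks, those electrons form the new alkene π bond.
Total: 2 elementary steps.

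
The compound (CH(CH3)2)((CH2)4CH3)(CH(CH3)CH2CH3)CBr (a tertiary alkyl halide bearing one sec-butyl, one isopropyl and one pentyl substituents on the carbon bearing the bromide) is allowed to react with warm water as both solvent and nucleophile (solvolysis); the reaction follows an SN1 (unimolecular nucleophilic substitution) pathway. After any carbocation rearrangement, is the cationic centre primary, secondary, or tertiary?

tertiary

Step 1: Ionisation: the C–Br σ-bond cleaves heterolytically; both bonding electrons depart with Br⁻, leaving a tertiary carbocation at the α-carbon.
No single 1,2-shift to an adjacent carbon would give a more-substituted cation, so no rearrangement occurs.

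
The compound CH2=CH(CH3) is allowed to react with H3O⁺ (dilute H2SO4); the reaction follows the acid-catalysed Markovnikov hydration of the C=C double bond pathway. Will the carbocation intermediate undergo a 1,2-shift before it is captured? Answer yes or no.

no

The first-formed carbocation is secondary.
No single 1,2-shift to an adjacent carbon would produce a more-substituted cation than the one already present, so no rearrangement occurs.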